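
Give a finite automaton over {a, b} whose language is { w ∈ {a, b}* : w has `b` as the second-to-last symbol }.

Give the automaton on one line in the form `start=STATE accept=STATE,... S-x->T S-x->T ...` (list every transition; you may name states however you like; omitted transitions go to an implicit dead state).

start=s0 accept=s5,s6 s0-a->s1 s0-b->s2 s1-a->s3 s1-b->s4 s2-a->s5 s2-b->s6 s3-a->s3 s3-b->s4 s4-a->s5 s4-b->s6 s5-a->s3 s5-b->s4 s6-a->s5 s6-b->s6

Because acceptance depends on a position counted from the end, the machine has to buffer the most recent 2 symbols. Make each state the string of the last up-to-2 symbols read; on input `x` shift the window left and append `x`. Accept when the buffered window has length 2 and begins with `b`.
7 states suffice.
        a   b  
>  s0   s1  s2 
   s1   s3  s4 
   s2   s5  s6 
   s3   s3  s4 
   s4   s5  s6 
 * s5   s3  s4 
 * s6   s5  s6 
(> = start, * = accepting)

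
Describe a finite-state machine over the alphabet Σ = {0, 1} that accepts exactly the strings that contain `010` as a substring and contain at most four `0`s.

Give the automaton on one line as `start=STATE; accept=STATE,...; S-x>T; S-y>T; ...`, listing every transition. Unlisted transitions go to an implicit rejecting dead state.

Handle the two conditions separately and then intersect. The first has 4 states tracking whether and how much of `010` has been seen; the second has 6 states tracking the count of `0`s, saturating at 5. A product state is a pair (one from each), accepting exactly when both do.
With 20 states:
          0    1  
>  s0     s1   s0 
   s1     s2   s3 
   s2     s4   s5 
   s3     s6   s7 
   s4     s8   s9 
   s5    s10  s11 
 * s6    s10   s6 
   s7     s2   s7 
   s8    s12  s13 
   s9    s14  s15 
 * s10   s14  s10 
   s11    s4  s11 
   s12   s12  s16 
   s13   s17  s18 
 * s14   s17  s14 
   s15    s8  s15 
   s16   s17  s19 
   s17   s17  s17 
   s18   s12  s18 
   s19   s12  s19 
(> = start, * = accepting)

start=s0; accept=s6,s10,s14; s0-0>s1; s0-1>s0; s1-0>s2; s1-1>s3; s2-0>s4; s2-1>s5; s3-0>s6; s3-1>s7; s4-0>s8; s4-1>s9; s5-0>s10; s5-1>s11; s6-0>s10; s6-1>s6; s7-0>s2; s7-1>s7; s8-0>s12; s8-1>s13; s9-0>s14; s9-1>s15; s10-0>s14; s10-1>s10; s11-0>s4; s11-1>s11; s12-0>s12; s12-1>s16; s13-0>s17; s13-1>s18; s14-0>s17; s14-1>s14; s15-0>s8; s15-1>s15; s16-0>s17; s16-1>s19; s17-0>s17; s17-1>s17; s18-0>s12; s18-1>s18; s19-0>s12; s19-1>s19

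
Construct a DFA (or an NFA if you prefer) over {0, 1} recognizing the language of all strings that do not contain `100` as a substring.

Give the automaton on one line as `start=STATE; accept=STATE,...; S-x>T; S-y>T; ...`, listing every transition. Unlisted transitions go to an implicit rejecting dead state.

start=q0; accept=q0,q1,q2; q0-0>q0; q0-1>q1; q1-0>q2; q1-1>q1; q2-0>q3; q2-1>q1; q3-0>q3; q3-1>q3

Track partial matches of the forbidden pattern `100`. State q3 is a dead state reached once `100` has occurred; every other state accepts. q0 means no part of `100` is currently matched.
4 states suffice.
        0   1  
>* q0   q0  q1 
 * q1   q2  q1 
 * q2   q3  q1 
   q3   q3  q3 
(> = start, * = accepting)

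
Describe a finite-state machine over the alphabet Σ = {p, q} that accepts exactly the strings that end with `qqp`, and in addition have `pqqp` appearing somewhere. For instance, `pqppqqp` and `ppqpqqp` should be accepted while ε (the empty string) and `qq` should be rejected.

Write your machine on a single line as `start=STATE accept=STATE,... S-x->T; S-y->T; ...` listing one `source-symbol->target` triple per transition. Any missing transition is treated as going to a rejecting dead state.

start=A; accept=E; A-p->B; A-q->A; B-p->B; B-q->C; C-p->B; C-q->D; D-p->E; D-q->A; E-p->F; E-q->G; F-p->F; F-q->G; G-p->F; G-q->H; H-p->E; H-q->H

Handle the two conditions separately and then intersect. One (4 states) tracks how much of the suffix `qqp` has currently been matched; the other (5 states) tracks whether and how much of `pqqp` has been seen. Each combined state is a pair, one component from each; accept when both components accept. Minimizing collapses redundant product states.
8 states suffice.
       p  q 
>  A   B  A 
   B   B  C 
   C   B  D 
   D   E  A 
 * E   F  G 
   F   F  G 
   G   F  H 
   H   E  H 
(> = start, * = accepting)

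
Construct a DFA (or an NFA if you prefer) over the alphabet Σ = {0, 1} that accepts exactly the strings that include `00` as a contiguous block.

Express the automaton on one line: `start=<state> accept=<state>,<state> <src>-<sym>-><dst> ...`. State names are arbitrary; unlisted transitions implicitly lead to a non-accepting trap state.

States A..B record the length of the longest prefix of `00` that matches the current input suffix. Reaching C means `00` has been seen, and we stay there forever. Accept from C.
With 3 states:
       0  1 
>  A   B  A 
   B   C  A 
 * C   C  C 
(> = start, * = accepting)

start=A accept=C A-0->B A-1->A B-0->C B-1->A C-0->C C-1->C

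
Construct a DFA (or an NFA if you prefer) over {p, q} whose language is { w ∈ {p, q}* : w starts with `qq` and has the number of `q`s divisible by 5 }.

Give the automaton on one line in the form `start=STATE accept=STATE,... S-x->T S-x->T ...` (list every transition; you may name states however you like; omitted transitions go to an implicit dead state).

Build one automaton per condition and run them in lockstep. The first has 4 states tracking whether the input so far still matches the prefix `qq`; the second has 5 states tracking the count of `q`s modulo 5. A product state is a pair (one from each), accepting exactly when both do.
          p    q  
>  S0     S1   S2 
   S1     S1   S3 
   S2     S3   S4 
   S3     S3   S5 
   S4     S4   S6 
   S5     S5   S7 
   S6     S6   S8 
   S7     S7   S9 
   S8     S8  S10 
   S9     S9   S1 
 * S10   S10  S11 
   S11   S11   S4 
(> = start, * = accepting)

start=S0 accept=S10 S0-p->S1 S0-q->S2 S1-p->S1 S1-q->S3 S2-p->S3 S2-q->S4 S3-p->S3 S3-q->S5 S4-p->S4 S4-q->S6 S5-p->S5 S5-q->S7 S6-p->S6 S6-q->S8 S7-p->S7 S7-q->S9 S8-p->S8 S8-q->S10 S9-p->S9 S9-q->S1 S10-p->S10 S10-q->S11 S11-p->S11 S11-q->S4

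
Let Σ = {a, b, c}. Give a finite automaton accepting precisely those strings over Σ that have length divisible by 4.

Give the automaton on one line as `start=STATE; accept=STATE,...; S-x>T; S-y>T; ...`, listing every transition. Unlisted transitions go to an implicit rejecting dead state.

Only the length mod 4 matters, so use a 4-cycle: from any state, every input symbol moves to the next state, wrapping s3 back to s0. Mark s0 accepting.
With 4 states:
        a   b   c  
>* s0   s1  s1  s1 
   s1   s2  s2  s2 
   s2   s3  s3  s3 
   s3   s0  s0  s0 
(> = start, * = accepting)

start=s0; accept=s0; s0-a>s1; s0-b>s1; s0-c>s1; s1-a>s2; s1-b>s2; s1-c>s2; s2-a>s3; s2-b>s3; s2-c>s3; s3-a>s0; s3-b>s0; s3-c>s0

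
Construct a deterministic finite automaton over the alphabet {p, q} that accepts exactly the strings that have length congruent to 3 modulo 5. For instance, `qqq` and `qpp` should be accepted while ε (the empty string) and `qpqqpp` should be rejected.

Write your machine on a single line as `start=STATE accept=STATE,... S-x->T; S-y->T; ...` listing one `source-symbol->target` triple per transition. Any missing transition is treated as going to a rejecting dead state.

start=s0; accept=s3; s0-p->s1; s0-q->s1; s1-p->s2; s1-q->s2; s2-p->s3; s2-q->s3; s3-p->s4; s3-q->s4; s4-p->s0; s4-q->s0

Count input length modulo 5: every symbol advances one step around the cycle s0 → s1 → s2 → s3 → s4 → s0. Accept at s3.
A 5-state machine:
        p   q  
>  s0   s1  s1 
   s1   s2  s2 
   s2   s3  s3 
 * s3   s4  s4 
   s4   s0  s0 
(> = start, * = accepting)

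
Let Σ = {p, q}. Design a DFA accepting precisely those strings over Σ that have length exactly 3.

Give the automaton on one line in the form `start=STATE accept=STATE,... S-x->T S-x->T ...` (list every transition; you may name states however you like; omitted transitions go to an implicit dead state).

We only need to distinguish lengths 0, 1, …, 3, and '>3'. Chain S0 → S1 → S2 → S3 → S4 on every symbol, with S4 looping. Accepting states: {S3}.
5 states suffice.
        p   q  
>  S0   S1  S1 
   S1   S2  S2 
   S2   S3  S3 
 * S3   S4  S4 
   S4   S4  S4 
(> = start, * = accepting)

start=S0 accept=S3 S0-p->S1 S0-q->S1 S1-p->S2 S1-q->S2 S2-p->S3 S2-q->S3 S3-p->S4 S3-q->S4 S4-p->S4 S4-q->S4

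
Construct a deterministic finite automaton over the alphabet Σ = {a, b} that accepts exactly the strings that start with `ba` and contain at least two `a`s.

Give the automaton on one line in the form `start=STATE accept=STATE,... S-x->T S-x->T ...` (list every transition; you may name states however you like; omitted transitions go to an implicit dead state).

start=q0 accept=q4 q0-a->q1 q0-b->q2 q1-a->q1 q1-b->q1 q2-a->q3 q2-b->q1 q3-a->q4 q3-b->q3 q4-a->q4 q4-b->q4

Run two small machines in parallel and take their product. The first has 4 states tracking whether the input so far still matches the prefix `ba`; the second has 4 states tracking the count of `a`s, saturating at 3. A product state is a pair (one from each), accepting exactly when both do. Equivalent product states are then merged.
A 5-state machine:
        a   b  
>  q0   q1  q2 
   q1   q1  q1 
   q2   q3  q1 
   q3   q4  q3 
 * q4   q4  q4 
(> = start, * = accepting)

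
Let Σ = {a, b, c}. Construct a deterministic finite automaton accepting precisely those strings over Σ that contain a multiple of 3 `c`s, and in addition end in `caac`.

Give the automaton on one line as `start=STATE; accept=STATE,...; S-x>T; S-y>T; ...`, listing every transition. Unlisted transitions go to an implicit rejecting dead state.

start=s0; accept=s12; s0-a>s0; s0-b>s0; s0-c>s1; s1-a>s2; s1-b>s3; s1-c>s4; s2-a>s5; s2-b>s3; s2-c>s4; s3-a>s3; s3-b>s3; s3-c>s4; s4-a>s6; s4-b>s7; s4-c>s8; s5-a>s3; s5-b>s3; s5-c>s9; s6-a>s10; s6-b>s7; s6-c>s8; s7-a>s7; s7-b>s7; s7-c>s8; s8-a>s11; s8-b>s0; s8-c>s1; s9-a>s6; s9-b>s7; s9-c>s8; s10-a>s7; s10-b>s7; s10-c>s12; s11-a>s13; s11-b>s0; s11-c>s1; s12-a>s11; s12-b>s0; s12-c>s1; s13-a>s0; s13-b>s0; s13-c>s14; s14-a>s2; s14-b>s3; s14-c>s4

Build one automaton per condition and run them in lockstep. One (3 states) tracks the count of `c`s modulo 3; the other (5 states) tracks how much of the suffix `caac` has currently been matched. Each combined state is a pair, one component from each; accept when both components accept.
With 15 states:
          a    b    c  
>  s0     s0   s0   s1 
   s1     s2   s3   s4 
   s2     s5   s3   s4 
   s3     s3   s3   s4 
   s4     s6   s7   s8 
   s5     s3   s3   s9 
   s6    s10   s7   s8 
   s7     s7   s7   s8 
   s8    s11   s0   s1 
   s9     s6   s7   s8 
   s10    s7   s7  s12 
   s11   s13   s0   s1 
 * s12   s11   s0   s1 
   s13    s0   s0  s14 
   s14    s2   s3   s4 
(> = start, * = accepting)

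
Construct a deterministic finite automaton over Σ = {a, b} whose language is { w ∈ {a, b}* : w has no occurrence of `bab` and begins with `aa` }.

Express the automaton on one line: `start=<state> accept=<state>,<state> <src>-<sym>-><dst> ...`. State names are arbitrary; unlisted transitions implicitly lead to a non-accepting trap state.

start=q0 accept=q3,q5,q8 q0-a->q1 q0-b->q2 q1-a->q3 q1-b->q2 q2-a->q4 q2-b->q2 q3-a->q3 q3-b->q5 q4-a->q6 q4-b->q7 q5-a->q8 q5-b->q5 q6-a->q6 q6-b->q2 q7-a->q7 q7-b->q7 q8-a->q3 q8-b->q9 q9-a->q9 q9-b->q9

Run two small machines in parallel and take their product. One (4 states) tracks partial matches of the forbidden pattern `bab`; the other (4 states) tracks whether the input so far still matches the prefix `aa`. Each combined state is a pair, one component from each; accept when both components accept.
A 10-state machine:
        a   b  
>  q0   q1  q2 
   q1   q3  q2 
   q2   q4  q2 
 * q3   q3  q5 
   q4   q6  q7 
 * q5   q8  q5 
   q6   q6  q2 
   q7   q7  q7 
 * q8   q3  q9 
   q9   q9  q9 
(> = start, * = accepting)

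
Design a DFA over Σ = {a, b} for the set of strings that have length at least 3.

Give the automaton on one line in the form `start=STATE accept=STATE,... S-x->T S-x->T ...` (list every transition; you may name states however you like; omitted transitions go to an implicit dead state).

start=S0 accept=S3,S4 S0-a->S1 S0-b->S1 S1-a->S2 S1-b->S2 S2-a->S3 S2-b->S3 S3-a->S4 S3-b->S4 S4-a->S4 S4-b->S4

Count input length up to 4: every symbol moves from S0 toward S4, which means 'more than 3' and absorbs. Accept from {S3, S4}.
5 states suffice.
        a   b  
>  S0   S1  S1 
   S1   S2  S2 
   S2   S3  S3 
 * S3   S4  S4 
 * S4   S4  S4 
(> = start, * = accepting)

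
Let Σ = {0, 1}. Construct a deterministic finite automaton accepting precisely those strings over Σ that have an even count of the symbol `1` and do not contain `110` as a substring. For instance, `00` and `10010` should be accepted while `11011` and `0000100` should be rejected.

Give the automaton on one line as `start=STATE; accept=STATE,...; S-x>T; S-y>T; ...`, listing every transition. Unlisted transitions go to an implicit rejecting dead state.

Run two small machines in parallel and take their product. One (2 states) tracks the count of `1`s modulo 2; the other (4 states) tracks partial matches of the forbidden pattern `110`. Each combined state is a pair, one component from each; accept when both components accept.
With 8 states:
        0   1  
>* S0   S0  S1 
   S1   S2  S3 
   S2   S2  S4 
 * S3   S5  S6 
 * S4   S0  S6 
   S5   S5  S7 
   S6   S7  S3 
   S7   S7  S5 
(> = start, * = accepting)

start=S0; accept=S0,S3,S4; S0-0>S0; S0-1>S1; S1-0>S2; S1-1>S3; S2-0>S2; S2-1>S4; S3-0>S5; S3-1>S6; S4-0>S0; S4-1>S6; S5-0>S5; S5-1>S7; S6-0>S7; S6-1>S3; S7-0>S7; S7-1>S5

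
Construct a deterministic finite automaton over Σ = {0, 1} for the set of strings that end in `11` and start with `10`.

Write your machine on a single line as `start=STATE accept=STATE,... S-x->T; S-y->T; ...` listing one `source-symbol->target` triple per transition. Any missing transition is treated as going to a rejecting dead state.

Handle the two conditions separately and then intersect. The first has 3 states tracking how much of the suffix `11` has currently been matched; the second has 4 states tracking whether the input so far still matches the prefix `10`. A product state is a pair (one from each), accepting exactly when both do. Equivalent product states are then merged.
With 6 states:
        0   1  
>  S0   S1  S2 
   S1   S1  S1 
   S2   S3  S1 
   S3   S3  S4 
   S4   S3  S5 
 * S5   S3  S5 
(> = start, * = accepting)

start=S0; accept=S5; S0-0->S1; S0-1->S2; S1-0->S1; S1-1->S1; S2-0->S3; S2-1->S1; S3-0->S3; S3-1->S4; S4-0->S3; S4-1->S5; S5-0->S3; S5-1->S5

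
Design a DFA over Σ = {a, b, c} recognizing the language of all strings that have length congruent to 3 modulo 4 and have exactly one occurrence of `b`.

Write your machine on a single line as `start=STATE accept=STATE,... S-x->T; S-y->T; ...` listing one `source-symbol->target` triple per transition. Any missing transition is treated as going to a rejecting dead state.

Build one automaton per condition and run them in lockstep. The first has 4 states tracking the input length modulo 4; the second has 3 states tracking the count of `b`s, saturating at 2. A product state is a pair (one from each), accepting exactly when both do. After merging equivalent states the machine shrinks.
With 9 states:
        a   b   c  
>  q0   q1  q2  q1 
   q1   q3  q4  q3 
   q2   q4  q5  q4 
   q3   q6  q7  q6 
   q4   q7  q5  q7 
   q5   q5  q5  q5 
   q6   q0  q8  q0 
 * q7   q8  q5  q8 
   q8   q2  q5  q2 
(> = start, * = accepting)

start=q0; accept=q7; q0-a->q1; q0-b->q2; q0-c->q1; q1-a->q3; q1-b->q4; q1-c->q3; q2-a->q4; q2-b->q5; q2-c->q4; q3-a->q6; q3-b->q7; q3-c->q6; q4-a->q7; q4-b->q5; q4-c->q7; q5-a->q5; q5-b->q5; q5-c->q5; q6-a->q0; q6-b->q8; q6-c->q0; q7-a->q8; q7-b->q5; q7-c->q8; q8-a->q2; q8-b->q5; q8-c->q2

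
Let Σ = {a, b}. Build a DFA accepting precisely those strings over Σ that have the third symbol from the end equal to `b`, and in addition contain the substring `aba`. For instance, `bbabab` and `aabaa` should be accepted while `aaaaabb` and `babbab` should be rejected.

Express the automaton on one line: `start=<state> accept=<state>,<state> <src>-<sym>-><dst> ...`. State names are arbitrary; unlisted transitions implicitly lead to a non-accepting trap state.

Build one automaton per condition and run them in lockstep. One (15 states) tracks the last 3 symbols read; the other (4 states) tracks whether and how much of `aba` has been seen. Each combined state is a pair, one component from each; accept when both components accept.
22 states suffice.
          a    b  
>  q0     q1   q2 
   q1     q3   q4 
   q2     q5   q6 
   q3     q7   q8 
   q4     q9  q10 
   q5    q11  q12 
   q6    q13  q14 
   q7     q7   q8 
   q8     q9  q10 
   q9    q15  q16 
   q10   q13  q14 
   q11    q7   q8 
   q12    q9  q10 
   q13   q11  q12 
   q14   q13  q14 
 * q15   q17  q18 
 * q16    q9  q19 
   q17   q17  q18 
   q18    q9  q19 
   q19   q20  q21 
 * q20   q15  q16 
 * q21   q20  q21 
(> = start, * = accepting)

start=q0 accept=q15,q16,q20,q21 q0-a->q1 q0-b->q2 q1-a->q3 q1-b->q4 q2-a->q5 q2-b->q6 q3-a->q7 q3-b->q8 q4-a->q9 q4-b->q10 q5-a->q11 q5-b->q12 q6-a->q13 q6-b->q14 q7-a->q7 q7-b->q8 q8-a->q9 q8-b->q10 q9-a->q15 q9-b->q16 q10-a->q13 q10-b->q14 q11-a->q7 q11-b->q8 q12-a->q9 q12-b->q10 q13-a->q11 q13-b->q12 q14-a->q13 q14-b->q14 q15-a->q17 q15-b->q18 q16-a->q9 q16-b->q19 q17-a->q17 q17-b->q18 q18-a->q9 q18-b->q19 q19-a->q20 q19-b->q21 q20-a->q15 q20-b->q16 q21-a->q20 q21-b->q21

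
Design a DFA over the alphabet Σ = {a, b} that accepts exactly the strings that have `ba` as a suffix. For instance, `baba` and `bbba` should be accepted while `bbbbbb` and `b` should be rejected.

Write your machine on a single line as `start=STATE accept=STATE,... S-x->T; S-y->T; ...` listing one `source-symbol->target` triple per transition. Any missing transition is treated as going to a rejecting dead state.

Let each state record the length of the longest suffix of the input read so far that is also a prefix of `ba`. S1 means the last symbol is `b`; S2 means the last 2 symbols are `ba`. Accept only at S2, where the string currently ends in `ba`.
With 3 states:
        a   b  
>  S0   S0  S1 
   S1   S2  S1 
 * S2   S0  S1 
(> = start, * = accepting)

start=S0; accept=S2; S0-a->S0; S0-b->S1; S1-a->S2; S1-b->S1; S2-a->S0; S2-b->S1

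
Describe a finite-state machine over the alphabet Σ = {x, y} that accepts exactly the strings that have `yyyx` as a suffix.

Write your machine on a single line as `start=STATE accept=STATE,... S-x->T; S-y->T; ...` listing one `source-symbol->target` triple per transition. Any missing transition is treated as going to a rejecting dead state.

start=A; accept=E; A-x->A; A-y->B; B-x->A; B-y->C; C-x->A; C-y->D; D-x->E; D-y->D; E-x->A; E-y->B

Let each state record the length of the longest suffix of the input read so far that is also a prefix of `yyyx`. B means the last symbol is `y`; C means the last 2 symbols are `yy`; D means the last 3 symbols are `yyy`; E means the last 4 symbols are `yyyx`. Accept only at E, where the string currently ends in `yyyx`.
With 5 states:
       x  y 
>  A   A  B 
   B   A  C 
   C   A  D 
   D   E  D 
 * E   A  B 
(> = start, * = accepting)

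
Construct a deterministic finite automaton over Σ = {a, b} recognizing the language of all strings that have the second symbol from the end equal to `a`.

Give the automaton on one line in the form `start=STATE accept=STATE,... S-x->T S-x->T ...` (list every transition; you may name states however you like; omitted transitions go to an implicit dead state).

Because acceptance depends on a position counted from the end, the machine has to buffer the most recent 2 symbols. Make each state the string of the last up-to-2 symbols read; on input `x` shift the window left and append `x`. Accept when the buffered window has length 2 and begins with `a`.
        a   b  
>  s0   s1  s2 
   s1   s3  s4 
   s2   s5  s6 
 * s3   s3  s4 
 * s4   s5  s6 
   s5   s3  s4 
   s6   s5  s6 
(> = start, * = accepting)

start=s0 accept=s3,s4 s0-a->s1 s0-b->s2 s1-a->s3 s1-b->s4 s2-a->s5 s2-b->s6 s3-a->s3 s3-b->s4 s4-a->s5 s4-b->s6 s5-a->s3 s5-b->s4 s6-a->s5 s6-b->s6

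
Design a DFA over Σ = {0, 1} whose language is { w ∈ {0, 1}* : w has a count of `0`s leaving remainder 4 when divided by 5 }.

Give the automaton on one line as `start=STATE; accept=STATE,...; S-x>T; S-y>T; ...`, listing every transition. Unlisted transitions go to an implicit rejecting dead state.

Keep the running count of `0`s modulo 5: each `0` advances along the cycle S0 → S1 → S2 → S3 → S4 → S0 while other symbols loop. Accept at S4.
5 states suffice.
        0   1  
>  S0   S1  S0 
   S1   S2  S1 
   S2   S3  S2 
   S3   S4  S3 
 * S4   S0  S4 
(> = start, * = accepting)

start=S0; accept=S4; S0-0>S1; S0-1>S0; S1-0>S2; S1-1>S1; S2-0>S3; S2-1>S2; S3-0>S4; S3-1>S3; S4-0>S0; S4-1>S4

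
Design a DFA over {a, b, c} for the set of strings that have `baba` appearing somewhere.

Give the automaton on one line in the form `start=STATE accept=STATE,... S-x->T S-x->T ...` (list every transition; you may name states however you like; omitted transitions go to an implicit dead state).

States s0..s3 record the length of the longest prefix of `baba` that matches the current input suffix. Reaching s4 means `baba` has been seen, and we stay there forever. Accept from s4.
A 5-state machine:
        a   b   c  
>  s0   s0  s1  s0 
   s1   s2  s1  s0 
   s2   s0  s3  s0 
   s3   s4  s1  s0 
 * s4   s4  s4  s4 
(> = start, * = accepting)

start=s0 accept=s4 s0-a->s0 s0-b->s1 s0-c->s0 s1-a->s2 s1-b->s1 s1-c->s0 s2-a->s0 s2-b->s3 s2-c->s0 s3-a->s4 s3-b->s1 s3-c->s0 s4-a->s4 s4-b->s4 s4-c->s4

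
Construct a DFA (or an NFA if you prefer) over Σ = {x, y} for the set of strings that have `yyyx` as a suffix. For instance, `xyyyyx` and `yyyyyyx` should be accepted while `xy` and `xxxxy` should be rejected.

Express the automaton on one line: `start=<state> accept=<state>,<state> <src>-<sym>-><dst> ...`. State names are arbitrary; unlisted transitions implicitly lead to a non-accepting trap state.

Let each state record the length of the longest suffix of the input read so far that is also a prefix of `yyyx`. B means the last symbol is `y`; C means the last 2 symbols are `yy`; D means the last 3 symbols are `yyy`; E means the last 4 symbols are `yyyx`. Accept only at E, where the string currently ends in `yyyx`.
A 5-state machine:
       x  y 
>  A   A  B 
   B   A  C 
   C   A  D 
   D   E  D 
 * E   A  B 
(> = start, * = accepting)

start=A accept=E A-x->A A-y->B B-x->A B-y->C C-x->A C-y->D D-x->E D-y->D E-x->A E-y->B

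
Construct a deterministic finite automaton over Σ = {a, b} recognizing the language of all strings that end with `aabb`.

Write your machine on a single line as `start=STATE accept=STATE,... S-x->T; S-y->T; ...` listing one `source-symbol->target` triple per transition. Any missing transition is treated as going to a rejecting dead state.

start=q0; accept=q4; q0-a->q1; q0-b->q0; q1-a->q2; q1-b->q0; q2-a->q2; q2-b->q3; q3-a->q1; q3-b->q4; q4-a->q1; q4-b->q0

Let each state record the length of the longest suffix of the input read so far that is also a prefix of `aabb`. q1 means the last symbol is `a`; q2 means the last 2 symbols are `aa`; q3 means the last 3 symbols are `aab`; q4 means the last 4 symbols are `aabb`. Accept only at q4, where the string currently ends in `aabb`.
With 5 states:
        a   b  
>  q0   q1  q0 
   q1   q2  q0 
   q2   q2  q3 
   q3   q1  q4 
 * q4   q1  q0 
(> = start, * = accepting)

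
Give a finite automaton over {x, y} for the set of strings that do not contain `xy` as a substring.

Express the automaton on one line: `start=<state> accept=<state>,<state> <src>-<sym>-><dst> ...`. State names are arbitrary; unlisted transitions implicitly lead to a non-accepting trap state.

Track partial matches of the forbidden pattern `xy`. State S2 is a dead state reached once `xy` has occurred; every other state accepts. S0 means no part of `xy` is currently matched.
A 3-state machine:
        x   y  
>* S0   S1  S0 
 * S1   S1  S2 
   S2   S2  S2 
(> = start, * = accepting)

start=S0 accept=S0,S1 S0-x->S1 S0-y->S0 S1-x->S1 S1-y->S2 S2-x->S2 S2-y->S2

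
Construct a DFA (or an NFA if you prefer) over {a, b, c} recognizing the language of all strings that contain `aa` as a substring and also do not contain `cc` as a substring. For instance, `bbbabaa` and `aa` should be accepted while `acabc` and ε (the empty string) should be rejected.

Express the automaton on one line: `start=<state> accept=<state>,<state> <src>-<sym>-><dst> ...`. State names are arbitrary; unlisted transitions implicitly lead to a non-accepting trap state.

Run two small machines in parallel and take their product. The first has 3 states tracking whether and how much of `aa` has been seen; the second has 3 states tracking partial matches of the forbidden pattern `cc`. A product state is a pair (one from each), accepting exactly when both do. Equivalent product states are then merged.
        a   b   c  
>  S0   S1  S0  S2 
   S1   S3  S0  S2 
   S2   S1  S0  S4 
 * S3   S3  S3  S5 
   S4   S4  S4  S4 
 * S5   S3  S3  S4 
(> = start, * = accepting)

start=S0 accept=S3,S5 S0-a->S1 S0-b->S0 S0-c->S2 S1-a->S3 S1-b->S0 S1-c->S2 S2-a->S1 S2-b->S0 S2-c->S4 S3-a->S3 S3-b->S3 S3-c->S5 S4-a->S4 S4-b->S4 S4-c->S4 S5-a->S3 S5-b->S3 S5-c->S4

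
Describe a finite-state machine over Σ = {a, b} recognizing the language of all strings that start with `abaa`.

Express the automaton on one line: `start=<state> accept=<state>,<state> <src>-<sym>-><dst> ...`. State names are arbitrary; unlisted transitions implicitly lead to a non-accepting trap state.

Check the first 4 symbols one by one: S0 through S3 record how many have matched `abaa` so far; any wrong symbol goes to the dead state S5. After all 4 match we enter the accepting sink S4.
A 6-state machine:
        a   b  
>  S0   S1  S5 
   S1   S5  S2 
   S2   S3  S5 
   S3   S4  S5 
 * S4   S4  S4 
   S5   S5  S5 
(> = start, * = accepting)

start=S0 accept=S4 S0-a->S1 S0-b->S5 S1-a->S5 S1-b->S2 S2-a->S3 S2-b->S5 S3-a->S4 S3-b->S5 S4-a->S4 S4-b->S4 S5-a->S5 S5-b->S5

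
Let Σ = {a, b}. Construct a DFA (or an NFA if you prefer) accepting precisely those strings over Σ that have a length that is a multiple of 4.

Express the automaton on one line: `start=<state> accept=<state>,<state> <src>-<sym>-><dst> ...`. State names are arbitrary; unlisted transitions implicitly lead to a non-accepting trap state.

Only the length mod 4 matters, so use a 4-cycle: from any state, every input symbol moves to the next state, wrapping S3 back to S0. Mark S0 accepting.
A 4-state machine:
        a   b  
>* S0   S1  S1 
   S1   S2  S2 
   S2   S3  S3 
   S3   S0  S0 
(> = start, * = accepting)

start=S0 accept=S0 S0-a->S1 S0-b->S1 S1-a->S2 S1-b->S2 S2-a->S3 S2-b->S3 S3-a->S0 S3-b->S0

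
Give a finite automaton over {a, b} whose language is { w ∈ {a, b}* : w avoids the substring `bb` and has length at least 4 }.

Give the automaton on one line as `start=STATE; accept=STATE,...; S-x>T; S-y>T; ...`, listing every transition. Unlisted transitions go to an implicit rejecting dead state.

Build one automaton per condition and run them in lockstep. The first has 3 states tracking partial matches of the forbidden pattern `bb`; the second has 6 states tracking the input length, saturating at 5. A product state is a pair (one from each), accepting exactly when both do. Minimizing collapses redundant product states.
        a   b  
>  q0   q1  q2 
   q1   q3  q4 
   q2   q3  q5 
   q3   q6  q7 
   q4   q6  q5 
   q5   q5  q5 
   q6   q8  q9 
   q7   q8  q5 
 * q8   q8  q9 
 * q9   q8  q5 
(> = start, * = accepting)

start=q0; accept=q8,q9; q0-a>q1; q0-b>q2; q1-a>q3; q1-b>q4; q2-a>q3; q2-b>q5; q3-a>q6; q3-b>q7; q4-a>q6; q4-b>q5; q5-a>q5; q5-b>q5; q6-a>q8; q6-b>q9; q7-a>q8; q7-b>q5; q8-a>q8; q8-b>q9; q9-a>q8; q9-b>q5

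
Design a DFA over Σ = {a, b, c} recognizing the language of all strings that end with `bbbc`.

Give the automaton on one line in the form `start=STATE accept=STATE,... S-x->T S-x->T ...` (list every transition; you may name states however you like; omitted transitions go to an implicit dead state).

start=S0 accept=S4 S0-a->S0 S0-b->S1 S0-c->S0 S1-a->S0 S1-b->S2 S1-c->S0 S2-a->S0 S2-b->S3 S2-c->S0 S3-a->S0 S3-b->S3 S3-c->S4 S4-a->S0 S4-b->S1 S4-c->S0

Let each state record the length of the longest suffix of the input read so far that is also a prefix of `bbbc`. S1 means the last symbol is `b`; S2 means the last 2 symbols are `bb`; S3 means the last 3 symbols are `bbb`; S4 means the last 4 symbols are `bbbc`. Accept only at S4, where the string currently ends in `bbbc`.
5 states suffice.
        a   b   c  
>  S0   S0  S1  S0 
   S1   S0  S2  S0 
   S2   S0  S3  S0 
   S3   S0  S3  S4 
 * S4   S0  S1  S0 
(> = start, * = accepting)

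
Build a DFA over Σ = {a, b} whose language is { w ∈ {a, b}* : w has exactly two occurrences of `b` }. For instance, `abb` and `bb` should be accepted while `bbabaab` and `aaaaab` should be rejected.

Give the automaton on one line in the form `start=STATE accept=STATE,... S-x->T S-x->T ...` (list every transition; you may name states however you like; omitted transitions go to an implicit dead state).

start=q0 accept=q2 q0-a->q0 q0-b->q1 q1-a->q1 q1-b->q2 q2-a->q2 q2-b->q3 q3-a->q3 q3-b->q3

Only the number of `b`s matters, and only up to 3. Make a chain q0 → q1 → q2 → q3 advanced by each `b` (with q3 absorbing); every other symbol self-loops. The accepting set is {q2}.
4 states suffice.
        a   b  
>  q0   q0  q1 
   q1   q1  q2 
 * q2   q2  q3 
   q3   q3  q3 
(> = start, * = accepting)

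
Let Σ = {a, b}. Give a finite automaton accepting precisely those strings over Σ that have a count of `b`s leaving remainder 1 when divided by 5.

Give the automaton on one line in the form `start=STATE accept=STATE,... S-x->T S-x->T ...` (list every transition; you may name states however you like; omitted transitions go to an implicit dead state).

start=q0 accept=q1 q0-a->q0 q0-b->q1 q1-a->q1 q1-b->q2 q2-a->q2 q2-b->q3 q3-a->q3 q3-b->q4 q4-a->q4 q4-b->q0

Keep the running count of `b`s modulo 5: each `b` advances along the cycle q0 → q1 → q2 → q3 → q4 → q0 while other symbols loop. Accept at q1.
        a   b  
>  q0   q0  q1 
 * q1   q1  q2 
   q2   q2  q3 
   q3   q3  q4 
   q4   q4  q0 
(> = start, * = accepting)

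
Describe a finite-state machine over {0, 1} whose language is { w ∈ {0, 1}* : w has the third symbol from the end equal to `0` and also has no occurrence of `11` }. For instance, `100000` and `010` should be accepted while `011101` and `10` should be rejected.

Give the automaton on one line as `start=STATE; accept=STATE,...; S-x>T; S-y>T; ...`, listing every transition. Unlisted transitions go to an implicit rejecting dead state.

start=q0; accept=q6,q7,q8; q0-0>q1; q0-1>q2; q1-0>q3; q1-1>q4; q2-0>q1; q2-1>q5; q3-0>q6; q3-1>q7; q4-0>q8; q4-1>q5; q5-0>q5; q5-1>q5; q6-0>q6; q6-1>q7; q7-0>q8; q7-1>q5; q8-0>q3; q8-1>q4

Build one automaton per condition and run them in lockstep. One (15 states) tracks the last 3 symbols read; the other (3 states) tracks partial matches of the forbidden pattern `11`. Each combined state is a pair, one component from each; accept when both components accept. After merging equivalent states the machine shrinks.
9 states suffice.
        0   1  
>  q0   q1  q2 
   q1   q3  q4 
   q2   q1  q5 
   q3   q6  q7 
   q4   q8  q5 
   q5   q5  q5 
 * q6   q6  q7 
 * q7   q8  q5 
 * q8   q3  q4 
(> = start, * = accepting)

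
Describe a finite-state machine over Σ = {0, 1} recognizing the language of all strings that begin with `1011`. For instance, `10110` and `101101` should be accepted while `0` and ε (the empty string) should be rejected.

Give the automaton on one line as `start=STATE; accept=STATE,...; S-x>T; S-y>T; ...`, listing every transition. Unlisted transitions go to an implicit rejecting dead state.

Check the first 4 symbols one by one: q0 through q3 record how many have matched `1011` so far; any wrong symbol goes to the dead state q5. After all 4 match we enter the accepting sink q4.
A 6-state machine:
        0   1  
>  q0   q5  q1 
   q1   q2  q5 
   q2   q5  q3 
   q3   q5  q4 
 * q4   q4  q4 
   q5   q5  q5 
(> = start, * = accepting)

start=q0; accept=q4; q0-0>q5; q0-1>q1; q1-0>q2; q1-1>q5; q2-0>q5; q2-1>q3; q3-0>q5; q3-1>q4; q4-0>q4; q4-1>q4; q5-0>q5; q5-1>q5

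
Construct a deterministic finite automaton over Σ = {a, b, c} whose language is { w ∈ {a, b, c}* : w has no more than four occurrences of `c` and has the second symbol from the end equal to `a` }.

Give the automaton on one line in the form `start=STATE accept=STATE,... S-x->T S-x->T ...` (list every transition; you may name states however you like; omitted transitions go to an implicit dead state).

Build one automaton per condition and run them in lockstep. One (6 states) tracks the count of `c`s, saturating at 5; the other (13 states) tracks the last 2 symbols read. Each combined state is a pair, one component from each; accept when both components accept. Minimizing collapses redundant product states.
          a    b    c  
>  s0     s1   s0   s2 
   s1     s3   s4   s5 
   s2     s6   s2   s7 
 * s3     s3   s4   s5 
 * s4     s1   s0   s2 
 * s5     s6   s2   s7 
   s6     s8   s5   s9 
   s7    s10   s7  s11 
 * s8     s8   s5   s9 
 * s9    s10   s7  s11 
   s10   s12   s9  s13 
   s11   s14  s11  s15 
 * s12   s12   s9  s13 
 * s13   s14  s11  s15 
   s14   s16  s13  s17 
   s15   s18  s15  s19 
 * s16   s16  s13  s17 
 * s17   s18  s15  s19 
   s18   s20  s17  s19 
   s19   s19  s19  s19 
 * s20   s20  s17  s19 
(> = start, * = accepting)

start=s0 accept=s3,s4,s5,s8,s9,s12,s13,s16,s17,s20 s0-a->s1 s0-b->s0 s0-c->s2 s1-a->s3 s1-b->s4 s1-c->s5 s2-a->s6 s2-b->s2 s2-c->s7 s3-a->s3 s3-b->s4 s3-c->s5 s4-a->s1 s4-b->s0 s4-c->s2 s5-a->s6 s5-b->s2 s5-c->s7 s6-a->s8 s6-b->s5 s6-c->s9 s7-a->s10 s7-b->s7 s7-c->s11 s8-a->s8 s8-b->s5 s8-c->s9 s9-a->s10 s9-b->s7 s9-c->s11 s10-a->s12 s10-b->s9 s10-c->s13 s11-a->s14 s11-b->s11 s11-c->s15 s12-a->s12 s12-b->s9 s12-c->s13 s13-a->s14 s13-b->s11 s13-c->s15 s14-a->s16 s14-b->s13 s14-c->s17 s15-a->s18 s15-b->s15 s15-c->s19 s16-a->s16 s16-b->s13 s16-c->s17 s17-a->s18 s17-b->s15 s17-c->s19 s18-a->s20 s18-b->s17 s18-c->s19 s19-a->s19 s19-b->s19 s19-c->s19 s20-a->s20 s20-b->s17 s20-c->s19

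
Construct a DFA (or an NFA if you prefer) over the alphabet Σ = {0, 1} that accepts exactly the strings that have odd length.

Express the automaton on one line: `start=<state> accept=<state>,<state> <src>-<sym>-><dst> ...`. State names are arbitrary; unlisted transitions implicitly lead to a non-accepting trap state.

Count input length modulo 2: every symbol advances one step around the cycle q0 → q1 → q0. Accept at q1.
        0   1  
>  q0   q1  q1 
 * q1   q0  q0 
(> = start, * = accepting)

start=q0 accept=q1 q0-0->q1 q0-1->q1 q1-0->q0 q1-1->q0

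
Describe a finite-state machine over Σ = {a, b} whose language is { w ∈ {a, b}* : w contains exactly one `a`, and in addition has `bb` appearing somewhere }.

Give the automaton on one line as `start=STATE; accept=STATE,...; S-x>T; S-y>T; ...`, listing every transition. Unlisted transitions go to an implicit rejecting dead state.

start=q0; accept=q6; q0-a>q1; q0-b>q2; q1-a>q3; q1-b>q4; q2-a>q1; q2-b>q5; q3-a>q3; q3-b>q3; q4-a>q3; q4-b>q6; q5-a>q6; q5-b>q5; q6-a>q3; q6-b>q6

Run two small machines in parallel and take their product. The first has 3 states tracking the count of `a`s, saturating at 2; the second has 3 states tracking whether and how much of `bb` has been seen. A product state is a pair (one from each), accepting exactly when both do. After merging equivalent states the machine shrinks.
        a   b  
>  q0   q1  q2 
   q1   q3  q4 
   q2   q1  q5 
   q3   q3  q3 
   q4   q3  q6 
   q5   q6  q5 
 * q6   q3  q6 
(> = start, * = accepting)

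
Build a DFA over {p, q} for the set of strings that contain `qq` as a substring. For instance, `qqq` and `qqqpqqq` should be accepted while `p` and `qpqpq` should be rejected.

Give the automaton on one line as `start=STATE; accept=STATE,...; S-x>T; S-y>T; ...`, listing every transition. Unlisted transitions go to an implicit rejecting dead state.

start=A; accept=C; A-p>A; A-q>B; B-p>A; B-q>C; C-p>C; C-q>C

Track how much of `qq` has been matched so far: state A is no progress, C is the absorbing accept state reached once `qq` has occurred. Intermediate states record partial matches; on a mismatch, fall back to the longest reusable overlap.
With 3 states:
       p  q 
>  A   A  B 
   B   A  C 
 * C   C  C 
(> = start, * = accepting)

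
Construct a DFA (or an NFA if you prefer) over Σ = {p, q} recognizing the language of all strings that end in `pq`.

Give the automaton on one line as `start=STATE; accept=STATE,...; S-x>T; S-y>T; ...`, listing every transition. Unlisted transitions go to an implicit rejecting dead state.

start=A; accept=C; A-p>B; A-q>A; B-p>B; B-q>C; C-p>B; C-q>A

Remember how much of `pq` the current input suffix matches. State A means no match yet; B means the last symbol is `p`; C means the last 2 symbols are `pq`. Only C accepts. On a mismatch, fall back to the longest proper suffix that is still a prefix of `pq`.
3 states suffice.
       p  q 
>  A   B  A 
   B   B  C 
 * C   B  A 
(> = start, * = accepting)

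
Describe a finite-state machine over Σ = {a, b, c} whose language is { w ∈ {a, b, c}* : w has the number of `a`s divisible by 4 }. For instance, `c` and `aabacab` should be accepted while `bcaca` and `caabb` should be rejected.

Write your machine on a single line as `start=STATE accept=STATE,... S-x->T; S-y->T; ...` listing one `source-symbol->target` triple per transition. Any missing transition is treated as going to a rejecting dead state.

start=s0; accept=s0; s0-a->s1; s0-b->s0; s0-c->s0; s1-a->s2; s1-b->s1; s1-c->s1; s2-a->s3; s2-b->s2; s2-c->s2; s3-a->s0; s3-b->s3; s3-c->s3

The only thing that matters is how many `a`s have appeared, reduced mod 4. Use one state per residue: s0 for 0, …, s3 for 3. Reading `a` moves to the next residue; anything else stays put. s0 is accepting.
A 4-state machine:
        a   b   c  
>* s0   s1  s0  s0 
   s1   s2  s1  s1 
   s2   s3  s2  s2 
   s3   s0  s3  s3 
(> = start, * = accepting)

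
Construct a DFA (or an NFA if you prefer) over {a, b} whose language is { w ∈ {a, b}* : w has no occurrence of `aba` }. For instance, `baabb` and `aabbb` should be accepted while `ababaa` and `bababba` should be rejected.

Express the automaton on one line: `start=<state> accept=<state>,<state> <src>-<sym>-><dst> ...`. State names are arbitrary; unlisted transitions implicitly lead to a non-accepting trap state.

start=q0 accept=q0,q1,q2 q0-a->q1 q0-b->q0 q1-a->q1 q1-b->q2 q2-a->q3 q2-b->q0 q3-a->q3 q3-b->q3

Track partial matches of the forbidden pattern `aba`. State q3 is a dead state reached once `aba` has occurred; every other state accepts. q0 means no part of `aba` is currently matched.
A 4-state machine:
        a   b  
>* q0   q1  q0 
 * q1   q1  q2 
 * q2   q3  q0 
   q3   q3  q3 
(> = start, * = accepting)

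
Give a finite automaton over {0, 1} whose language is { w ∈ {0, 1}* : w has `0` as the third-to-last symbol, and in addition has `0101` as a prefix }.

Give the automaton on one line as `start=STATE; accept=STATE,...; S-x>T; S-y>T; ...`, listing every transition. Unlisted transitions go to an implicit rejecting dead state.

start=A; accept=G,H,L,M; A-0>B; A-1>C; B-0>C; B-1>D; C-0>C; C-1>C; D-0>E; D-1>C; E-0>C; E-1>F; F-0>G; F-1>H; G-0>I; G-1>F; H-0>J; H-1>K; I-0>L; I-1>M; J-0>I; J-1>F; K-0>J; K-1>K; L-0>L; L-1>M; M-0>G; M-1>H

Run two small machines in parallel and take their product. The first has 15 states tracking the last 3 symbols read; the second has 6 states tracking whether the input so far still matches the prefix `0101`. A product state is a pair (one from each), accepting exactly when both do. Equivalent product states are then merged.
       0  1 
>  A   B  C 
   B   C  D 
   C   C  C 
   D   E  C 
   E   C  F 
   F   G  H 
 * G   I  F 
 * H   J  K 
   I   L  M 
   J   I  F 
   K   J  K 
 * L   L  M 
 * M   G  H 
(> = start, * = accepting)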